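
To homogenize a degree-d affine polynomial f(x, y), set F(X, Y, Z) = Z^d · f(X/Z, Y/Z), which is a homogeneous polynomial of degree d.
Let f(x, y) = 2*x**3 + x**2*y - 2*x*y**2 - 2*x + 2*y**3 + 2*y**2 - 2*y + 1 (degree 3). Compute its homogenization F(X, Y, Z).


F(X, Y, Z) = 2*X**3 + X**2*Y - 2*X*Y**2 - 2*X*Z**2 + 2*Y**3 + 2*Y**2*Z - 2*Y*Z**2 + Z**3

deg(f) = 3.
Substitute x = X/Z, y = Y/Z into f, then multiply by Z^3.
  monomial 2·x^3·y^0 ↦ 2·X^3·Y^0·Z^0.
  monomial 1·x^2·y^1 ↦ 1·X^2·Y^1·Z^0.
  monomial -2·x^1·y^2 ↦ -2·X^1·Y^2·Z^0.
  monomial -2·x^1·y^0 ↦ -2·X^1·Y^0·Z^2.
  monomial 2·x^0·y^3 ↦ 2·X^0·Y^3·Z^0.
  monomial 2·x^0·y^2 ↦ 2·X^0·Y^2·Z^1.
  monomial -2·x^0·y^1 ↦ -2·X^0·Y^1·Z^2.
  monomial 1·x^0·y^0 ↦ 1·X^0·Y^0·Z^3.
Collecting: F(X, Y, Z) = 2*X**3 + X**2*Y - 2*X*Y**2 - 2*X*Z**2 + 2*Y**3 + 2*Y**2*Z - 2*Y*Z**2 + Z**3.


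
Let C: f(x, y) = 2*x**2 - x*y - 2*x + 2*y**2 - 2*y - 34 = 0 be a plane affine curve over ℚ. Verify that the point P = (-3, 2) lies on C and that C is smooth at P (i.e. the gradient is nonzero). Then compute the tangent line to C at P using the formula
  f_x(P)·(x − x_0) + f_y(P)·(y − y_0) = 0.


Tangent line at P: -16*x + 9*y - 66 = 0.

Step 1: f(-3, 2) = 0, so P lies on C.
Step 2: partial derivatives
  f_x(x, y) = 4*x - y - 2, f_y(x, y) = -x + 4*y - 2.
  f_x(P) = -16, f_y(P) = 9 (gradient nonzero, so P is smooth).
Step 3: tangent line at P: -16·(x − -3) + 9·(y − 2) = 0.
Expanding: -16*x + 9*y - 66 = 0.


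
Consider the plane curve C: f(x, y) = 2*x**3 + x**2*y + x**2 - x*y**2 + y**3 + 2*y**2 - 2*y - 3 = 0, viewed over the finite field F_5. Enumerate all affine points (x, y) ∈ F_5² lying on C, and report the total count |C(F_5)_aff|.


Affine F_5-points: {(0, 4), (1, 0), (1, 2), (2, 1), (2, 3), (3, 0)}; count = 6.

For each of the 25 pairs (x, y) ∈ F_5², evaluate f(x, y) mod 5. Record the zeros.
  x = 0: [0↦2, 1↦3, 2↦4, 3↦1, 4↦0]  zeros at y ∈ {4}
  x = 1: [0↦0, 1↦1, 2↦0, 3↦3, 4↦1]  zeros at y ∈ {0, 2}
  x = 2: [0↦2, 1↦0, 2↦4, 3↦0, 4↦4]  zeros at y ∈ {1, 3}
  x = 3: [0↦0, 1↦2, 2↦3, 3↦4, 4↦1]  zeros at y ∈ {0}
  x = 4: [0↦1, 1↦4, 2↦4, 3↦2, 4↦4]  zeros at y ∈ ∅
Collecting zeros: affine points = {(0, 4), (1, 0), (1, 2), (2, 1), (2, 3), (3, 0)}.
Total count |C(F_5)_aff| = 6.


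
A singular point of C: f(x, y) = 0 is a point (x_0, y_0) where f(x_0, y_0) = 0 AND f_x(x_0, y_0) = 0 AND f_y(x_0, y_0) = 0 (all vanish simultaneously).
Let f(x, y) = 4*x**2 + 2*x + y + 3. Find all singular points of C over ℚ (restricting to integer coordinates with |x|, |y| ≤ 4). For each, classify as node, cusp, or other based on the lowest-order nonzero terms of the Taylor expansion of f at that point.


No singular points in the scanned grid; C is smooth there.

Compute partial derivatives:
  f_x = 8*x + 2.
  f_y = 1.
f_y = 1 is a nonzero constant, so f_y never vanishes: no point (x, y) can satisfy f = f_x = f_y = 0. In particular no (x, y) ∈ {−4, ..., 4}² is singular; the curve is smooth.


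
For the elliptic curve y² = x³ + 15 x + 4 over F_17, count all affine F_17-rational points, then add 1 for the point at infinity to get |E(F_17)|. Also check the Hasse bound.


Affine points = {(0, 2), (0, 15), (2, 5), (2, 12), (3, 5), (3, 12), (4, 3), (4, 14), (5, 0), (6, 2), (6, 15), (9, 1), (9, 16), (10, 7), (10, 10), (11, 2), (11, 15), (12, 5), (12, 12), (13, 4), (13, 13), (14, 0), (15, 0)}; affine count = 23; |E(F_17)| = 24.

Discriminant check: Δ ∝ 4a³ + 27b² = 4·15³ + 27·4² = 4·3375 + 27·16 ≡ 9 (mod 17). Nonzero ⇒ E is nonsingular.
For each x ∈ F_17, compute rhs = x³ + 15·x + 4 mod 17, then count y ∈ F_17 with y² ≡ rhs.
  x = 0: rhs = 4, matching y values: 2, 15 (2 points).
  x = 1: rhs = 3, matching y values: none (0 points).
  x = 2: rhs = 8, matching y values: 5, 12 (2 points).
  x = 3: rhs = 8, matching y values: 5, 12 (2 points).
  x = 4: rhs = 9, matching y values: 3, 14 (2 points).
  x = 5: rhs = 0, matching y values: 0 (1 points).
  x = 6: rhs = 4, matching y values: 2, 15 (2 points).
  x = 7: rhs = 10, matching y values: none (0 points).
  x = 8: rhs = 7, matching y values: none (0 points).
  x = 9: rhs = 1, matching y values: 1, 16 (2 points).
  x = 10: rhs = 15, matching y values: 7, 10 (2 points).
  x = 11: rhs = 4, matching y values: 2, 15 (2 points).
  x = 12: rhs = 8, matching y values: 5, 12 (2 points).
  x = 13: rhs = 16, matching y values: 4, 13 (2 points).
  x = 14: rhs = 0, matching y values: 0 (1 points).
  x = 15: rhs = 0, matching y values: 0 (1 points).
  x = 16: rhs = 5, matching y values: none (0 points).
Total affine count: 23.
Full point count |E(F_17)| = 23 + 1 = 24.
Hasse bound: |24 − (17+1)| = |6| = 6 ≤ 2√17 ≈ 8.2462 ✓.


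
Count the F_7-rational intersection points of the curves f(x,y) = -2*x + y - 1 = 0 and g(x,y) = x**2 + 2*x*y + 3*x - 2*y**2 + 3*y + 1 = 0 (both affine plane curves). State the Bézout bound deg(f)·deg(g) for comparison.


Common zeros: ∅; count = 0; Bézout bound = 2.

deg(f) = 1, deg(g) = 2, so Bézout bound = 2.
Scan x ∈ F_7. For each x, list the y ∈ F_7 with f(x, y) ≡ 0 and those with g(x, y) ≡ 0 (mod 7); the common zeros in that column are the intersection.
  x = 0: f ≡ 0 at y ∈ {1}; g ≡ 0 at y ∈ ∅; common: ∅.
  x = 1: f ≡ 0 at y ∈ {3}; g ≡ 0 at y ∈ {2, 4}; common: ∅.
  x = 2: f ≡ 0 at y ∈ {5}; g ≡ 0 at y ∈ {3, 4}; common: ∅.
  x = 3: f ≡ 0 at y ∈ {0}; g ≡ 0 at y ∈ {3, 5}; common: ∅.
  x = 4: f ≡ 0 at y ∈ {2}; g ≡ 0 at y ∈ ∅; common: ∅.
  x = 5: f ≡ 0 at y ∈ {4}; g ≡ 0 at y ∈ {5}; common: ∅.
  x = 6: f ≡ 0 at y ∈ {6}; g ≡ 0 at y ∈ {2}; common: ∅.
Collecting: common zeros = ∅, so the count is 0.
Comparison with the Bézout bound: 0 ≤ 2 = deg(f)·deg(g), as expected for curves with no common component (the affine F_7-count falls short of the bound because intersections may lie at infinity, over extension fields, or carry multiplicity).


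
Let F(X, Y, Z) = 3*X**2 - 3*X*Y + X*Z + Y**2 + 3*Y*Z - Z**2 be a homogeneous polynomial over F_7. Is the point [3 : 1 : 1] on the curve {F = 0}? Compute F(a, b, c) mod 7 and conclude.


F(3,1,1) ≡ 3 (mod 7); P is NOT on the curve.

Evaluate F(3, 1, 1) term-by-term (mod 7).
  3*X**2 ↦ 3·9·1·1 = 27
  -3*X*Y ↦ -3·3·1·1 = -9
  X*Z ↦ 1·3·1·1 = 3
  Y**2 ↦ 1·1·1·1 = 1
  3*Y*Z ↦ 3·1·1·1 = 3
  -Z**2 ↦ -1·1·1·1 = -1
Sum: F(3, 1, 1) = (27) + (-9) + (3) + (1) + (3) + (-1) = 24.
Reducing mod 7: 24 ≡ 3 (mod 7).
Since F(a, b, c) ≡ 3 ≠ 0 (mod 7), P does NOT lie on the curve.


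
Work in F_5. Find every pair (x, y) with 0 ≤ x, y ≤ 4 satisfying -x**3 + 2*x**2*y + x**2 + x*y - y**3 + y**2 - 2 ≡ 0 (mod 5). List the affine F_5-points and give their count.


Affine F_5-points: {(0, 3), (0, 4), (1, 2), (2, 2), (3, 0), (3, 3), (4, 0), (4, 3)}; count = 8.

For each of the 25 pairs (x, y) ∈ F_5², evaluate f(x, y) mod 5. Record the zeros.
  x = 0: [0↦3, 1↦3, 2↦4, 3↦0, 4↦0]  zeros at y ∈ {3, 4}
  x = 1: [0↦3, 1↦1, 2↦0, 3↦4, 4↦2]  zeros at y ∈ {2}
  x = 2: [0↦4, 1↦4, 2↦0, 3↦1, 4↦1]  zeros at y ∈ {2}
  x = 3: [0↦0, 1↦1, 2↦3, 3↦0, 4↦1]  zeros at y ∈ {0, 3}
  x = 4: [0↦0, 1↦1, 2↦3, 3↦0, 4↦1]  zeros at y ∈ {0, 3}
Collecting zeros: affine points = {(0, 3), (0, 4), (1, 2), (2, 2), (3, 0), (3, 3), (4, 0), (4, 3)}.
Total count |C(F_5)_aff| = 8.


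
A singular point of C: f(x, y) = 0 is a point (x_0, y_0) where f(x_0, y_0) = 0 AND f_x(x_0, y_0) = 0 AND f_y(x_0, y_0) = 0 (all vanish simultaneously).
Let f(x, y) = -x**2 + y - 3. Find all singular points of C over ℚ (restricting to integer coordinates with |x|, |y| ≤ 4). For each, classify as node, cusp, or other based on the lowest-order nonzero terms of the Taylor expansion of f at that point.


No singular points in the scanned grid; C is smooth there.

Compute partial derivatives:
  f_x = -2*x.
  f_y = 1.
f_y = 1 is a nonzero constant, so f_y never vanishes: no point (x, y) can satisfy f = f_x = f_y = 0. In particular no (x, y) ∈ {−4, ..., 4}² is singular; the curve is smooth.


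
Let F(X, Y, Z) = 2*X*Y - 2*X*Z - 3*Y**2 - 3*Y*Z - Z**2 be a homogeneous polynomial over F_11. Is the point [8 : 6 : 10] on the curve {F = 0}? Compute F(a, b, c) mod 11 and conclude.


F(8,6,10) ≡ 10 (mod 11); P is NOT on the curve.

Evaluate F(8, 6, 10) term-by-term (mod 11).
  2*X*Y ↦ 2·8·6·1 = 96
  -2*X*Z ↦ -2·8·1·10 = -160
  -3*Y**2 ↦ -3·1·36·1 = -108
  -3*Y*Z ↦ -3·1·6·10 = -180
  -Z**2 ↦ -1·1·1·100 = -100
Sum: F(8, 6, 10) = (96) + (-160) + (-108) + (-180) + (-100) = -452.
Reducing mod 11: -452 ≡ 10 (mod 11).
Since F(a, b, c) ≡ 10 ≠ 0 (mod 11), P does NOT lie on the curve.


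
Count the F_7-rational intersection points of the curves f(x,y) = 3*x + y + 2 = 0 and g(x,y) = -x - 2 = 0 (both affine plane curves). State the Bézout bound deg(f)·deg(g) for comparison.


Common zeros: {(5, 4)}; count = 1; Bézout bound = 1.

deg(f) = 1, deg(g) = 1, so Bézout bound = 1.
Scan x ∈ F_7. For each x, list the y ∈ F_7 with f(x, y) ≡ 0 and those with g(x, y) ≡ 0 (mod 7); the common zeros in that column are the intersection.
  x = 0: f ≡ 0 at y ∈ {5}; g ≡ 0 at y ∈ ∅; common: ∅.
  x = 1: f ≡ 0 at y ∈ {2}; g ≡ 0 at y ∈ ∅; common: ∅.
  x = 2: f ≡ 0 at y ∈ {6}; g ≡ 0 at y ∈ ∅; common: ∅.
  x = 3: f ≡ 0 at y ∈ {3}; g ≡ 0 at y ∈ ∅; common: ∅.
  x = 4: f ≡ 0 at y ∈ {0}; g ≡ 0 at y ∈ ∅; common: ∅.
  x = 5: f ≡ 0 at y ∈ {4}; g ≡ 0 at y ∈ {0, 1, 2, 3, 4, 5, 6}; common: {4}.
  x = 6: f ≡ 0 at y ∈ {1}; g ≡ 0 at y ∈ ∅; common: ∅.
Collecting: common zeros = {(5, 4)}, so the count is 1.
Comparison with the Bézout bound: 1 ≤ 1 = deg(f)·deg(g), as expected for curves with no common component (the bound is attained).


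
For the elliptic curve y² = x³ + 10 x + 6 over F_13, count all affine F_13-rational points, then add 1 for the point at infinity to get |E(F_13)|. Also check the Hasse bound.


Affine points = {(1, 2), (1, 11), (5, 5), (5, 8), (6, 3), (6, 10), (7, 4), (7, 9), (8, 0), (10, 1), (10, 12), (11, 2), (11, 11)}; affine count = 13; |E(F_13)| = 14.

Discriminant check: Δ ∝ 4a³ + 27b² = 4·10³ + 27·6² = 4·1000 + 27·36 ≡ 6 (mod 13). Nonzero ⇒ E is nonsingular.
For each x ∈ F_13, compute rhs = x³ + 10·x + 6 mod 13, then count y ∈ F_13 with y² ≡ rhs.
  x = 0: rhs = 6, matching y values: none (0 points).
  x = 1: rhs = 4, matching y values: 2, 11 (2 points).
  x = 2: rhs = 8, matching y values: none (0 points).
  x = 3: rhs = 11, matching y values: none (0 points).
  x = 4: rhs = 6, matching y values: none (0 points).
  x = 5: rhs = 12, matching y values: 5, 8 (2 points).
  x = 6: rhs = 9, matching y values: 3, 10 (2 points).
  x = 7: rhs = 3, matching y values: 4, 9 (2 points).
  x = 8: rhs = 0, matching y values: 0 (1 points).
  x = 9: rhs = 6, matching y values: none (0 points).
  x = 10: rhs = 1, matching y values: 1, 12 (2 points).
  x = 11: rhs = 4, matching y values: 2, 11 (2 points).
  x = 12: rhs = 8, matching y values: none (0 points).
Total affine count: 13.
Full point count |E(F_13)| = 13 + 1 = 14.
Hasse bound: |14 − (13+1)| = |0| = 0 ≤ 2√13 ≈ 7.2111 ✓.


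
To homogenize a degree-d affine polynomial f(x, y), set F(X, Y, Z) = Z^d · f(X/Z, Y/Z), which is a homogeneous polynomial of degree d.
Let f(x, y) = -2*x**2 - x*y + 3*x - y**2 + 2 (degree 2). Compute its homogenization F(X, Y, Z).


F(X, Y, Z) = -2*X**2 - X*Y + 3*X*Z - Y**2 + 2*Z**2

deg(f) = 2.
Substitute x = X/Z, y = Y/Z into f, then multiply by Z^2.
  monomial -2·x^2·y^0 ↦ -2·X^2·Y^0·Z^0.
  monomial -1·x^1·y^1 ↦ -1·X^1·Y^1·Z^0.
  monomial 3·x^1·y^0 ↦ 3·X^1·Y^0·Z^1.
  monomial -1·x^0·y^2 ↦ -1·X^0·Y^2·Z^0.
  monomial 2·x^0·y^0 ↦ 2·X^0·Y^0·Z^2.
Collecting: F(X, Y, Z) = -2*X**2 - X*Y + 3*X*Z - Y**2 + 2*Z**2.


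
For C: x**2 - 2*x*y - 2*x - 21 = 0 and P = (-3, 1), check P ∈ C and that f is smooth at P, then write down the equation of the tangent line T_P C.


Tangent line at P: -10*x + 6*y - 36 = 0.

Step 1: f(-3, 1) = 0, so P lies on C.
Step 2: partial derivatives
  f_x(x, y) = 2*x - 2*y - 2, f_y(x, y) = -2*x.
  f_x(P) = -10, f_y(P) = 6 (gradient nonzero, so P is smooth).
Step 3: tangent line at P: -10·(x − -3) + 6·(y − 1) = 0.
Expanding: -10*x + 6*y - 36 = 0.


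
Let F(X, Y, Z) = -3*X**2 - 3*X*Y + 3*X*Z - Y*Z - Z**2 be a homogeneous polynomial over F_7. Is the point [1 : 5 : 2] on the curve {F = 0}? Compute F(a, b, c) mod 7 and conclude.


F(1,5,2) ≡ 2 (mod 7); P is NOT on the curve.

Evaluate F(1, 5, 2) term-by-term (mod 7).
  -3*X**2 ↦ -3·1·1·1 = -3
  -3*X*Y ↦ -3·1·5·1 = -15
  3*X*Z ↦ 3·1·1·2 = 6
  -Y*Z ↦ -1·1·5·2 = -10
  -Z**2 ↦ -1·1·1·4 = -4
Sum: F(1, 5, 2) = (-3) + (-15) + (6) + (-10) + (-4) = -26.
Reducing mod 7: -26 ≡ 2 (mod 7).
Since F(a, b, c) ≡ 2 ≠ 0 (mod 7), P does NOT lie on the curve.


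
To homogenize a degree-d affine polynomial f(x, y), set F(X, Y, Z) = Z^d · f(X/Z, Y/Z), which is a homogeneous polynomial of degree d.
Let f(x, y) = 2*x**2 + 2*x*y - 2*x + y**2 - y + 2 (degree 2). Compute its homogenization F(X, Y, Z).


F(X, Y, Z) = 2*X**2 + 2*X*Y - 2*X*Z + Y**2 - Y*Z + 2*Z**2

deg(f) = 2.
Substitute x = X/Z, y = Y/Z into f, then multiply by Z^2.
  monomial 2·x^2·y^0 ↦ 2·X^2·Y^0·Z^0.
  monomial 2·x^1·y^1 ↦ 2·X^1·Y^1·Z^0.
  monomial -2·x^1·y^0 ↦ -2·X^1·Y^0·Z^1.
  monomial 1·x^0·y^2 ↦ 1·X^0·Y^2·Z^0.
  monomial -1·x^0·y^1 ↦ -1·X^0·Y^1·Z^1.
  monomial 2·x^0·y^0 ↦ 2·X^0·Y^0·Z^2.
Collecting: F(X, Y, Z) = 2*X**2 + 2*X*Y - 2*X*Z + Y**2 - Y*Z + 2*Z**2.


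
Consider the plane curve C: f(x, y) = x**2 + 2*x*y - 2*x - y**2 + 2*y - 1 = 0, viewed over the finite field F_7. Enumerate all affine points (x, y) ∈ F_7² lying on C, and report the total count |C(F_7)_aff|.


Affine F_7-points: {(0, 1), (1, 5), (1, 6), (2, 2), (2, 4), (3, 2), (3, 6), (4, 0), (4, 3), (5, 0), (5, 5), (6, 3), (6, 4)}; count = 13.

For each of the 49 pairs (x, y) ∈ F_7², evaluate f(x, y) mod 7. Record the zeros.
  x = 0: [0↦6, 1↦0, 2↦6, 3↦3, 4↦5, 5↦5, 6↦3]  zeros at y ∈ {1}
  x = 1: [0↦5, 1↦1, 2↦2, 3↦1, 4↦5, 5↦0, 6↦0]  zeros at y ∈ {5, 6}
  x = 2: [0↦6, 1↦4, 2↦0, 3↦1, 4↦0, 5↦4, 6↦6]  zeros at y ∈ {2, 4}
  x = 3: [0↦2, 1↦2, 2↦0, 3↦3, 4↦4, 5↦3, 6↦0]  zeros at y ∈ {2, 6}
  x = 4: [0↦0, 1↦2, 2↦2, 3↦0, 4↦3, 5↦4, 6↦3]  zeros at y ∈ {0, 3}
  x = 5: [0↦0, 1↦4, 2↦6, 3↦6, 4↦4, 5↦0, 6↦1]  zeros at y ∈ {0, 5}
  x = 6: [0↦2, 1↦1, 2↦5, 3↦0, 4↦0, 5↦5, 6↦1]  zeros at y ∈ {3, 4}
Collecting zeros: affine points = {(0, 1), (1, 5), (1, 6), (2, 2), (2, 4), (3, 2), (3, 6), (4, 0), (4, 3), (5, 0), (5, 5), (6, 3), (6, 4)}.
Total count |C(F_7)_aff| = 13.


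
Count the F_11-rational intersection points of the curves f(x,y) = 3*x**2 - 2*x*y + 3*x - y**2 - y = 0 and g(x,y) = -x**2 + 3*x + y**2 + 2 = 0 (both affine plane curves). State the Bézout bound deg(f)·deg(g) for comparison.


Common zeros: {(8, 4)}; count = 1; Bézout bound = 4.

deg(f) = 2, deg(g) = 2, so Bézout bound = 4.
Scan x ∈ F_11. For each x, list the y ∈ F_11 with f(x, y) ≡ 0 and those with g(x, y) ≡ 0 (mod 11); the common zeros in that column are the intersection.
  x = 0: f ≡ 0 at y ∈ {0, 10}; g ≡ 0 at y ∈ {3, 8}; common: ∅.
  x = 1: f ≡ 0 at y ∈ {4}; g ≡ 0 at y ∈ ∅; common: ∅.
  x = 2: f ≡ 0 at y ∈ {7, 10}; g ≡ 0 at y ∈ ∅; common: ∅.
  x = 3: f ≡ 0 at y ∈ ∅; g ≡ 0 at y ∈ {3, 8}; common: ∅.
  x = 4: f ≡ 0 at y ∈ ∅; g ≡ 0 at y ∈ ∅; common: ∅.
  x = 5: f ≡ 0 at y ∈ ∅; g ≡ 0 at y ∈ ∅; common: ∅.
  x = 6: f ≡ 0 at y ∈ ∅; g ≡ 0 at y ∈ {4, 7}; common: ∅.
  x = 7: f ≡ 0 at y ∈ ∅; g ≡ 0 at y ∈ {2, 9}; common: ∅.
  x = 8: f ≡ 0 at y ∈ {1, 4}; g ≡ 0 at y ∈ {4, 7}; common: {4}.
  x = 9: f ≡ 0 at y ∈ {7}; g ≡ 0 at y ∈ ∅; common: ∅.
  x = 10: f ≡ 0 at y ∈ {0, 1}; g ≡ 0 at y ∈ ∅; common: ∅.
Collecting: common zeros = {(8, 4)}, so the count is 1.
Comparison with the Bézout bound: 1 ≤ 4 = deg(f)·deg(g), as expected for curves with no common component (the affine F_11-count falls short of the bound because intersections may lie at infinity, over extension fields, or carry multiplicity).


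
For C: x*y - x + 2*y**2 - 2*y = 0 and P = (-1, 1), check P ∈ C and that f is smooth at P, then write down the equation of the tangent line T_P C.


Tangent line at P: y - 1 = 0.

Step 1: f(-1, 1) = 0, so P lies on C.
Step 2: partial derivatives
  f_x(x, y) = y - 1, f_y(x, y) = x + 4*y - 2.
  f_x(P) = 0, f_y(P) = 1 (gradient nonzero, so P is smooth).
Step 3: tangent line at P: 0·(x − -1) + 1·(y − 1) = 0.
Expanding: y - 1 = 0.


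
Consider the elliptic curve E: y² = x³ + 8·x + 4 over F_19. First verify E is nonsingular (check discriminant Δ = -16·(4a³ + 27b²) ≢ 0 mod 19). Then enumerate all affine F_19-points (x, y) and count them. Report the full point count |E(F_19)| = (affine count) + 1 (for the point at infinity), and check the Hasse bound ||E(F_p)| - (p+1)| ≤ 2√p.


Affine points = {(0, 2), (0, 17), (2, 3), (2, 16), (3, 6), (3, 13), (4, 9), (4, 10), (5, 6), (5, 13), (7, 2), (7, 17), (9, 8), (9, 11), (10, 1), (10, 18), (11, 6), (11, 13), (12, 2), (12, 17), (13, 5), (13, 14)}; affine count = 22; |E(F_19)| = 23.

Discriminant check: Δ ∝ 4a³ + 27b² = 4·8³ + 27·4² = 4·512 + 27·16 ≡ 10 (mod 19). Nonzero ⇒ E is nonsingular.
For each x ∈ F_19, compute rhs = x³ + 8·x + 4 mod 19, then count y ∈ F_19 with y² ≡ rhs.
  x = 0: rhs = 4, matching y values: 2, 17 (2 points).
  x = 1: rhs = 13, matching y values: none (0 points).
  x = 2: rhs = 9, matching y values: 3, 16 (2 points).
  x = 3: rhs = 17, matching y values: 6, 13 (2 points).
  x = 4: rhs = 5, matching y values: 9, 10 (2 points).
  x = 5: rhs = 17, matching y values: 6, 13 (2 points).
  x = 6: rhs = 2, matching y values: none (0 points).
  x = 7: rhs = 4, matching y values: 2, 17 (2 points).
  x = 8: rhs = 10, matching y values: none (0 points).
  x = 9: rhs = 7, matching y values: 8, 11 (2 points).
  x = 10: rhs = 1, matching y values: 1, 18 (2 points).
  x = 11: rhs = 17, matching y values: 6, 13 (2 points).
  x = 12: rhs = 4, matching y values: 2, 17 (2 points).
  x = 13: rhs = 6, matching y values: 5, 14 (2 points).
  x = 14: rhs = 10, matching y values: none (0 points).
  x = 15: rhs = 3, matching y values: none (0 points).
  x = 16: rhs = 10, matching y values: none (0 points).
  x = 17: rhs = 18, matching y values: none (0 points).
  x = 18: rhs = 14, matching y values: none (0 points).
Total affine count: 22.
Full point count |E(F_19)| = 22 + 1 = 23.
Hasse bound: |23 − (19+1)| = |3| = 3 ≤ 2√19 ≈ 8.7178 ✓.


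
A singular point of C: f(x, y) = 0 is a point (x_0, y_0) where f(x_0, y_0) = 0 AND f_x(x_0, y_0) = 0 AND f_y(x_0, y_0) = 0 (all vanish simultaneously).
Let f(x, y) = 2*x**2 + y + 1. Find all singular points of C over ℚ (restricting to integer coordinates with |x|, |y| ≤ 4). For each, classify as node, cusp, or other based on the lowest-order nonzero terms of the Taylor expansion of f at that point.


No singular points in the scanned grid; C is smooth there.

Compute partial derivatives:
  f_x = 4*x.
  f_y = 1.
f_y = 1 is a nonzero constant, so f_y never vanishes: no point (x, y) can satisfy f = f_x = f_y = 0. In particular no (x, y) ∈ {−4, ..., 4}² is singular; the curve is smooth.


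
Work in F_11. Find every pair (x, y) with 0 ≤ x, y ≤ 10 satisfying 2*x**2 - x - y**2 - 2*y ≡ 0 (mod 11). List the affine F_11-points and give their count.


Affine F_11-points: {(0, 0), (0, 9), (3, 3), (3, 6), (6, 0), (6, 9), (7, 1), (7, 8), (8, 10), (9, 10), (10, 1), (10, 8)}; count = 12.

For each of the 121 pairs (x, y) ∈ F_11², evaluate f(x, y) mod 11. Record the zeros.
  x = 0: [0↦0, 1↦8, 2↦3, 3↦7, 4↦9, 5↦9, 6↦7, 7↦3, 8↦8, 9↦0, 10↦1]  zeros at y ∈ {0, 9}
  x = 1: [0↦1, 1↦9, 2↦4, 3↦8, 4↦10, 5↦10, 6↦8, 7↦4, 8↦9, 9↦1, 10↦2]  zeros at y ∈ ∅
  x = 2: [0↦6, 1↦3, 2↦9, 3↦2, 4↦4, 5↦4, 6↦2, 7↦9, 8↦3, 9↦6, 10↦7]  zeros at y ∈ ∅
  x = 3: [0↦4, 1↦1, 2↦7, 3↦0, 4↦2, 5↦2, 6↦0, 7↦7, 8↦1, 9↦4, 10↦5]  zeros at y ∈ {3, 6}
  x = 4: [0↦6, 1↦3, 2↦9, 3↦2, 4↦4, 5↦4, 6↦2, 7↦9, 8↦3, 9↦6, 10↦7]  zeros at y ∈ ∅
  x = 5: [0↦1, 1↦9, 2↦4, 3↦8, 4↦10, 5↦10, 6↦8, 7↦4, 8↦9, 9↦1, 10↦2]  zeros at y ∈ ∅
  x = 6: [0↦0, 1↦8, 2↦3, 3↦7, 4↦9, 5↦9, 6↦7, 7↦3, 8↦8, 9↦0, 10↦1]  zeros at y ∈ {0, 9}
  x = 7: [0↦3, 1↦0, 2↦6, 3↦10, 4↦1, 5↦1, 6↦10, 7↦6, 8↦0, 9↦3, 10↦4]  zeros at y ∈ {1, 8}
  x = 8: [0↦10, 1↦7, 2↦2, 3↦6, 4↦8, 5↦8, 6↦6, 7↦2, 8↦7, 9↦10, 10↦0]  zeros at y ∈ {10}
  x = 9: [0↦10, 1↦7, 2↦2, 3↦6, 4↦8, 5↦8, 6↦6, 7↦2, 8↦7, 9↦10, 10↦0]  zeros at y ∈ {10}
  x = 10: [0↦3, 1↦0, 2↦6, 3↦10, 4↦1, 5↦1, 6↦10, 7↦6, 8↦0, 9↦3, 10↦4]  zeros at y ∈ {1, 8}
Collecting zeros: affine points = {(0, 0), (0, 9), (3, 3), (3, 6), (6, 0), (6, 9), (7, 1), (7, 8), (8, 10), (9, 10), (10, 1), (10, 8)}.
Total count |C(F_11)_aff| = 12.


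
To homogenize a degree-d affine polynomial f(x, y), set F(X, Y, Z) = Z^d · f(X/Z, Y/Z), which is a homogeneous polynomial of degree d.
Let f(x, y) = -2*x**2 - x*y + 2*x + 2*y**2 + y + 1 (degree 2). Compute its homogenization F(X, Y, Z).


F(X, Y, Z) = -2*X**2 - X*Y + 2*X*Z + 2*Y**2 + Y*Z + Z**2

deg(f) = 2.
Substitute x = X/Z, y = Y/Z into f, then multiply by Z^2.
  monomial -2·x^2·y^0 ↦ -2·X^2·Y^0·Z^0.
  monomial -1·x^1·y^1 ↦ -1·X^1·Y^1·Z^0.
  monomial 2·x^1·y^0 ↦ 2·X^1·Y^0·Z^1.
  monomial 2·x^0·y^2 ↦ 2·X^0·Y^2·Z^0.
  monomial 1·x^0·y^1 ↦ 1·X^0·Y^1·Z^1.
  monomial 1·x^0·y^0 ↦ 1·X^0·Y^0·Z^2.
Collecting: F(X, Y, Z) = -2*X**2 - X*Y + 2*X*Z + 2*Y**2 + Y*Z + Z**2.


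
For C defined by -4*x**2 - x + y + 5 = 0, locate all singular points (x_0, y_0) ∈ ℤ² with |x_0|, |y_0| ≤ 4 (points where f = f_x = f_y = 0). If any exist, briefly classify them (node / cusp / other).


No singular points in the scanned grid; C is smooth there.

Compute partial derivatives:
  f_x = -8*x - 1.
  f_y = 1.
f_y = 1 is a nonzero constant, so f_y never vanishes: no point (x, y) can satisfy f = f_x = f_y = 0. In particular no (x, y) ∈ {−4, ..., 4}² is singular; the curve is smooth.


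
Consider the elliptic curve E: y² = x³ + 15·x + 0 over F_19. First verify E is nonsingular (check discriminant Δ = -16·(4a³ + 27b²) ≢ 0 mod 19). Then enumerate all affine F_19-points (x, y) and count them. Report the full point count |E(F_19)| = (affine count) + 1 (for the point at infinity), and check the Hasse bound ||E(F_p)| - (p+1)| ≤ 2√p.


Affine points = {(0, 0), (1, 4), (1, 15), (2, 0), (7, 7), (7, 12), (8, 9), (8, 10), (9, 3), (9, 16), (13, 6), (13, 13), (14, 3), (14, 16), (15, 3), (15, 16), (16, 2), (16, 17), (17, 0)}; affine count = 19; |E(F_19)| = 20.

Discriminant check: Δ ∝ 4a³ + 27b² = 4·15³ + 27·0² = 4·3375 + 27·0 ≡ 10 (mod 19). Nonzero ⇒ E is nonsingular.
For each x ∈ F_19, compute rhs = x³ + 15·x + 0 mod 19, then count y ∈ F_19 with y² ≡ rhs.
  x = 0: rhs = 0, matching y values: 0 (1 points).
  x = 1: rhs = 16, matching y values: 4, 15 (2 points).
  x = 2: rhs = 0, matching y values: 0 (1 points).
  x = 3: rhs = 15, matching y values: none (0 points).
  x = 4: rhs = 10, matching y values: none (0 points).
  x = 5: rhs = 10, matching y values: none (0 points).
  x = 6: rhs = 2, matching y values: none (0 points).
  x = 7: rhs = 11, matching y values: 7, 12 (2 points).
  x = 8: rhs = 5, matching y values: 9, 10 (2 points).
  x = 9: rhs = 9, matching y values: 3, 16 (2 points).
  x = 10: rhs = 10, matching y values: none (0 points).
  x = 11: rhs = 14, matching y values: none (0 points).
  x = 12: rhs = 8, matching y values: none (0 points).
  x = 13: rhs = 17, matching y values: 6, 13 (2 points).
  x = 14: rhs = 9, matching y values: 3, 16 (2 points).
  x = 15: rhs = 9, matching y values: 3, 16 (2 points).
  x = 16: rhs = 4, matching y values: 2, 17 (2 points).
  x = 17: rhs = 0, matching y values: 0 (1 points).
  x = 18: rhs = 3, matching y values: none (0 points).
Total affine count: 19.
Full point count |E(F_19)| = 19 + 1 = 20.
Hasse bound: |20 − (19+1)| = |0| = 0 ≤ 2√19 ≈ 8.7178 ✓.


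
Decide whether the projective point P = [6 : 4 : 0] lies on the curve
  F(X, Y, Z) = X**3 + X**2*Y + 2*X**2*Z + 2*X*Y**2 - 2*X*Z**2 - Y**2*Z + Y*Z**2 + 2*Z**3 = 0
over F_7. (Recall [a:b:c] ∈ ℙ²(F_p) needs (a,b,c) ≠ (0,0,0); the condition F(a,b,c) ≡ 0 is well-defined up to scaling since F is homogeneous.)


F(6,4,0) ≡ 6 (mod 7); P is NOT on the curve.

Evaluate F(6, 4, 0) term-by-term (mod 7).
  X**3 ↦ 1·216·1·1 = 216
  X**2*Y ↦ 1·36·4·1 = 144
  2*X**2*Z ↦ 2·36·1·0 = 0
  2*X*Y**2 ↦ 2·6·16·1 = 192
  -2*X*Z**2 ↦ -2·6·1·0 = 0
  -Y**2*Z ↦ -1·1·16·0 = 0
  Y*Z**2 ↦ 1·1·4·0 = 0
  2*Z**3 ↦ 2·1·1·0 = 0
Sum: F(6, 4, 0) = (216) + (144) + (0) + (192) + (0) + (0) + (0) + (0) = 552.
Reducing mod 7: 552 ≡ 6 (mod 7).
Since F(a, b, c) ≡ 6 ≠ 0 (mod 7), P does NOT lie on the curve.


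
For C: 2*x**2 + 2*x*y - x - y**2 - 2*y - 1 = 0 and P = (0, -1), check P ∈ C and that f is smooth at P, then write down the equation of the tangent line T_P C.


Tangent line at P: -3*x = 0.

Step 1: f(0, -1) = 0, so P lies on C.
Step 2: partial derivatives
  f_x(x, y) = 4*x + 2*y - 1, f_y(x, y) = 2*x - 2*y - 2.
  f_x(P) = -3, f_y(P) = 0 (gradient nonzero, so P is smooth).
Step 3: tangent line at P: -3·(x − 0) + 0·(y − -1) = 0.
Expanding: -3*x = 0.


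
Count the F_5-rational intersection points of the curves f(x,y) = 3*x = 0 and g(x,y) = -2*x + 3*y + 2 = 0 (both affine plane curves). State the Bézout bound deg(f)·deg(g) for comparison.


Common zeros: {(0, 1)}; count = 1; Bézout bound = 1.

deg(f) = 1, deg(g) = 1, so Bézout bound = 1.
Scan x ∈ F_5. For each x, list the y ∈ F_5 with f(x, y) ≡ 0 and those with g(x, y) ≡ 0 (mod 5); the common zeros in that column are the intersection.
  x = 0: f ≡ 0 at y ∈ {0, 1, 2, 3, 4}; g ≡ 0 at y ∈ {1}; common: {1}.
  x = 1: f ≡ 0 at y ∈ ∅; g ≡ 0 at y ∈ {0}; common: ∅.
  x = 2: f ≡ 0 at y ∈ ∅; g ≡ 0 at y ∈ {4}; common: ∅.
  x = 3: f ≡ 0 at y ∈ ∅; g ≡ 0 at y ∈ {3}; common: ∅.
  x = 4: f ≡ 0 at y ∈ ∅; g ≡ 0 at y ∈ {2}; common: ∅.
Collecting: common zeros = {(0, 1)}, so the count is 1.
Comparison with the Bézout bound: 1 ≤ 1 = deg(f)·deg(g), as expected for curves with no common component (the bound is attained).


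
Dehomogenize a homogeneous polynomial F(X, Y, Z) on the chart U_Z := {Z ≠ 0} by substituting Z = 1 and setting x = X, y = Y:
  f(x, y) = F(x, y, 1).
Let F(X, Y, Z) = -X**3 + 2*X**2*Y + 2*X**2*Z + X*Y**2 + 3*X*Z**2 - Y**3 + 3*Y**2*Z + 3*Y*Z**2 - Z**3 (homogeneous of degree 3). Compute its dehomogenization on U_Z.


f(x, y) = -x**3 + 2*x**2*y + 2*x**2 + x*y**2 + 3*x - y**3 + 3*y**2 + 3*y - 1

On U_Z we set Z = 1. Each monomial c·X^i·Y^j·Z^k in F becomes c·x^i·y^j·1^k = c·x^i·y^j.
Substituting Z = 1: F(X, Y, 1) = -x**3 + 2*x**2*y + 2*x**2 + x*y**2 + 3*x - y**3 + 3*y**2 + 3*y - 1.
Note: deg(f) ≤ deg(F) = 3; strict inequality happens when F is divisible by Z (lost terms).


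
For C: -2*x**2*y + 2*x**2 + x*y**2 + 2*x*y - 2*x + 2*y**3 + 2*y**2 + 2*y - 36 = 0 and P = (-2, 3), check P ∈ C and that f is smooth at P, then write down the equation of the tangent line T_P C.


Tangent line at P: 29*x + 44*y - 74 = 0.

Step 1: f(-2, 3) = 0, so P lies on C.
Step 2: partial derivatives
  f_x(x, y) = -4*x*y + 4*x + y**2 + 2*y - 2, f_y(x, y) = -2*x**2 + 2*x*y + 2*x + 6*y**2 + 4*y + 2.
  f_x(P) = 29, f_y(P) = 44 (gradient nonzero, so P is smooth).
Step 3: tangent line at P: 29·(x − -2) + 44·(y − 3) = 0.
Expanding: 29*x + 44*y - 74 = 0.


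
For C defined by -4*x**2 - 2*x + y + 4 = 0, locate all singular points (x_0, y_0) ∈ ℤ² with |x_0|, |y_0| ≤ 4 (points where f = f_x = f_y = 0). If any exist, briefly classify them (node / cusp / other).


No singular points in the scanned grid; C is smooth there.

Compute partial derivatives:
  f_x = -8*x - 2.
  f_y = 1.
f_y = 1 is a nonzero constant, so f_y never vanishes: no point (x, y) can satisfy f = f_x = f_y = 0. In particular no (x, y) ∈ {−4, ..., 4}² is singular; the curve is smooth.


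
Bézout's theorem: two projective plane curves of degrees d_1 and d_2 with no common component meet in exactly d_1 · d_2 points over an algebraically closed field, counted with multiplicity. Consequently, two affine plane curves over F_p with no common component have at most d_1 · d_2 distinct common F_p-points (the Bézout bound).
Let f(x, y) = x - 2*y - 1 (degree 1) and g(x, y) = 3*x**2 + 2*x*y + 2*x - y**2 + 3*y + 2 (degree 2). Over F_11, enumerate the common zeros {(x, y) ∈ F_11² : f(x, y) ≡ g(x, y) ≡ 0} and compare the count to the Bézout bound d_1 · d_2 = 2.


Common zeros: ∅; count = 0; Bézout bound = 2.

deg(f) = 1, deg(g) = 2, so Bézout bound = 2.
Scan x ∈ F_11. For each x, list the y ∈ F_11 with f(x, y) ≡ 0 and those with g(x, y) ≡ 0 (mod 11); the common zeros in that column are the intersection.
  x = 0: f ≡ 0 at y ∈ {5}; g ≡ 0 at y ∈ ∅; common: ∅.
  x = 1: f ≡ 0 at y ∈ {0}; g ≡ 0 at y ∈ {1, 4}; common: ∅.
  x = 2: f ≡ 0 at y ∈ {6}; g ≡ 0 at y ∈ {9}; common: ∅.
  x = 3: f ≡ 0 at y ∈ {1}; g ≡ 0 at y ∈ {4, 5}; common: ∅.
  x = 4: f ≡ 0 at y ∈ {7}; g ≡ 0 at y ∈ {5, 6}; common: ∅.
  x = 5: f ≡ 0 at y ∈ {2}; g ≡ 0 at y ∈ {1}; common: ∅.
  x = 6: f ≡ 0 at y ∈ {8}; g ≡ 0 at y ∈ {6, 9}; common: ∅.
  x = 7: f ≡ 0 at y ∈ {3}; g ≡ 0 at y ∈ ∅; common: ∅.
  x = 8: f ≡ 0 at y ∈ {9}; g ≡ 0 at y ∈ ∅; common: ∅.
  x = 9: f ≡ 0 at y ∈ {4}; g ≡ 0 at y ∈ ∅; common: ∅.
  x = 10: f ≡ 0 at y ∈ {10}; g ≡ 0 at y ∈ ∅; common: ∅.
Collecting: common zeros = ∅, so the count is 0.
Comparison with the Bézout bound: 0 ≤ 2 = deg(f)·deg(g), as expected for curves with no common component (the affine F_11-count falls short of the bound because intersections may lie at infinity, over extension fields, or carry multiplicity).


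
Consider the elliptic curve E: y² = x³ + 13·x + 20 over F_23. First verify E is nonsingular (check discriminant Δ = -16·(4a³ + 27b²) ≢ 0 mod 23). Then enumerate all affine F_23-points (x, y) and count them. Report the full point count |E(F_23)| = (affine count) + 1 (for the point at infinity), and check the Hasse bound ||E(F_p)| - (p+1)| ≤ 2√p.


Affine points = {(2, 10), (2, 13), (5, 7), (5, 16), (10, 0), (12, 8), (12, 15), (14, 5), (14, 18), (15, 5), (15, 18), (16, 0), (17, 5), (17, 18), (20, 0), (21, 3), (21, 20), (22, 11), (22, 12)}; affine count = 19; |E(F_23)| = 20.

Discriminant check: Δ ∝ 4a³ + 27b² = 4·13³ + 27·20² = 4·2197 + 27·400 ≡ 15 (mod 23). Nonzero ⇒ E is nonsingular.
For each x ∈ F_23, compute rhs = x³ + 13·x + 20 mod 23, then count y ∈ F_23 with y² ≡ rhs.
  x = 0: rhs = 20, matching y values: none (0 points).
  x = 1: rhs = 11, matching y values: none (0 points).
  x = 2: rhs = 8, matching y values: 10, 13 (2 points).
  x = 3: rhs = 17, matching y values: none (0 points).
  x = 4: rhs = 21, matching y values: none (0 points).
  x = 5: rhs = 3, matching y values: 7, 16 (2 points).
  x = 6: rhs = 15, matching y values: none (0 points).
  x = 7: rhs = 17, matching y values: none (0 points).
  x = 8: rhs = 15, matching y values: none (0 points).
  x = 9: rhs = 15, matching y values: none (0 points).
  x = 10: rhs = 0, matching y values: 0 (1 points).
  x = 11: rhs = 22, matching y values: none (0 points).
  x = 12: rhs = 18, matching y values: 8, 15 (2 points).
  x = 13: rhs = 17, matching y values: none (0 points).
  x = 14: rhs = 2, matching y values: 5, 18 (2 points).
  x = 15: rhs = 2, matching y values: 5, 18 (2 points).
  x = 16: rhs = 0, matching y values: 0 (1 points).
  x = 17: rhs = 2, matching y values: 5, 18 (2 points).
  x = 18: rhs = 14, matching y values: none (0 points).
  x = 19: rhs = 19, matching y values: none (0 points).
  x = 20: rhs = 0, matching y values: 0 (1 points).
  x = 21: rhs = 9, matching y values: 3, 20 (2 points).
  x = 22: rhs = 6, matching y values: 11, 12 (2 points).
Total affine count: 19.
Full point count |E(F_23)| = 19 + 1 = 20.
Hasse bound: |20 − (23+1)| = |-4| = 4 ≤ 2√23 ≈ 9.5917 ✓.


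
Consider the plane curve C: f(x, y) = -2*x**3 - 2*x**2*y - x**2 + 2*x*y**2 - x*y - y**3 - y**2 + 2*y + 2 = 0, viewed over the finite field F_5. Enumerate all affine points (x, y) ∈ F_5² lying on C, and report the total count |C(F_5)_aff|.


Affine F_5-points: {(0, 4), (2, 2), (3, 3), (4, 1), (4, 2), (4, 4)}; count = 6.

For each of the 25 pairs (x, y) ∈ F_5², evaluate f(x, y) mod 5. Record the zeros.
  x = 0: [0↦2, 1↦2, 2↦4, 3↦2, 4↦0]  zeros at y ∈ {4}
  x = 1: [0↦4, 1↦3, 2↦3, 3↦3, 4↦2]  zeros at y ∈ ∅
  x = 2: [0↦2, 1↦1, 2↦0, 3↦3, 4↦4]  zeros at y ∈ {2}
  x = 3: [0↦4, 1↦4, 2↦3, 3↦0, 4↦4]  zeros at y ∈ {3}
  x = 4: [0↦3, 1↦0, 2↦0, 3↦2, 4↦0]  zeros at y ∈ {1, 2, 4}
Collecting zeros: affine points = {(0, 4), (2, 2), (3, 3), (4, 1), (4, 2), (4, 4)}.
Total count |C(F_5)_aff| = 6.


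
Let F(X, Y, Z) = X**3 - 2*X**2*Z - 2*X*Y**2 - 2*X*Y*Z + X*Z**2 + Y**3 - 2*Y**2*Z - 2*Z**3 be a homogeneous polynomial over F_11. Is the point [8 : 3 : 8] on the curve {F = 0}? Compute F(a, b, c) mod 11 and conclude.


F(8,3,8) ≡ 3 (mod 11); P is NOT on the curve.

Evaluate F(8, 3, 8) term-by-term (mod 11).
  X**3 ↦ 1·512·1·1 = 512
  -2*X**2*Z ↦ -2·64·1·8 = -1024
  -2*X*Y**2 ↦ -2·8·9·1 = -144
  -2*X*Y*Z ↦ -2·8·3·8 = -384
  X*Z**2 ↦ 1·8·1·64 = 512
  Y**3 ↦ 1·1·27·1 = 27
  -2*Y**2*Z ↦ -2·1·9·8 = -144
  -2*Z**3 ↦ -2·1·1·512 = -1024
Sum: F(8, 3, 8) = (512) + (-1024) + (-144) + (-384) + (512) + (27) + (-144) + (-1024) = -1669.
Reducing mod 11: -1669 ≡ 3 (mod 11).
Since F(a, b, c) ≡ 3 ≠ 0 (mod 11), P does NOT lie on the curve.


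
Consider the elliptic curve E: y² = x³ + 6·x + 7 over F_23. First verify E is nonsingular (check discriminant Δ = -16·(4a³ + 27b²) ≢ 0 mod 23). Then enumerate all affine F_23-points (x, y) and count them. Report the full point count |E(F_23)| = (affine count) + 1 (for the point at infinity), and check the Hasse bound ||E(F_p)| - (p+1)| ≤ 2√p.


Affine points = {(2, 2), (2, 21), (3, 11), (3, 12), (4, 7), (4, 16), (5, 1), (5, 22), (6, 11), (6, 12), (7, 1), (7, 22), (9, 10), (9, 13), (10, 3), (10, 20), (11, 1), (11, 22), (12, 6), (12, 17), (14, 11), (14, 12), (16, 6), (16, 17), (17, 10), (17, 13), (18, 6), (18, 17), (20, 10), (20, 13), (22, 0)}; affine count = 31; |E(F_23)| = 32.

Discriminant check: Δ ∝ 4a³ + 27b² = 4·6³ + 27·7² = 4·216 + 27·49 ≡ 2 (mod 23). Nonzero ⇒ E is nonsingular.
For each x ∈ F_23, compute rhs = x³ + 6·x + 7 mod 23, then count y ∈ F_23 with y² ≡ rhs.
  x = 0: rhs = 7, matching y values: none (0 points).
  x = 1: rhs = 14, matching y values: none (0 points).
  x = 2: rhs = 4, matching y values: 2, 21 (2 points).
  x = 3: rhs = 6, matching y values: 11, 12 (2 points).
  x = 4: rhs = 3, matching y values: 7, 16 (2 points).
  x = 5: rhs = 1, matching y values: 1, 22 (2 points).
  x = 6: rhs = 6, matching y values: 11, 12 (2 points).
  x = 7: rhs = 1, matching y values: 1, 22 (2 points).
  x = 8: rhs = 15, matching y values: none (0 points).
  x = 9: rhs = 8, matching y values: 10, 13 (2 points).
  x = 10: rhs = 9, matching y values: 3, 20 (2 points).
  x = 11: rhs = 1, matching y values: 1, 22 (2 points).
  x = 12: rhs = 13, matching y values: 6, 17 (2 points).
  x = 13: rhs = 5, matching y values: none (0 points).
  x = 14: rhs = 6, matching y values: 11, 12 (2 points).
  x = 15: rhs = 22, matching y values: none (0 points).
  x = 16: rhs = 13, matching y values: 6, 17 (2 points).
  x = 17: rhs = 8, matching y values: 10, 13 (2 points).
  x = 18: rhs = 13, matching y values: 6, 17 (2 points).
  x = 19: rhs = 11, matching y values: none (0 points).
  x = 20: rhs = 8, matching y values: 10, 13 (2 points).
  x = 21: rhs = 10, matching y values: none (0 points).
  x = 22: rhs = 0, matching y values: 0 (1 points).
Total affine count: 31.
Full point count |E(F_23)| = 31 + 1 = 32.
Hasse bound: |32 − (23+1)| = |8| = 8 ≤ 2√23 ≈ 9.5917 ✓.


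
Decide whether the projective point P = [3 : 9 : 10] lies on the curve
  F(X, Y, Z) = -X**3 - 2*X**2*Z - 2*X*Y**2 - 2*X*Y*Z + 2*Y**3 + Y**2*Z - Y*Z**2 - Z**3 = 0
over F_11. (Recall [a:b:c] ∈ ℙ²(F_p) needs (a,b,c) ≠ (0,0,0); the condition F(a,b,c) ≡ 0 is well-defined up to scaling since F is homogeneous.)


F(3,9,10) ≡ 4 (mod 11); P is NOT on the curve.

Evaluate F(3, 9, 10) term-by-term (mod 11).
  -X**3 ↦ -1·27·1·1 = -27
  -2*X**2*Z ↦ -2·9·1·10 = -180
  -2*X*Y**2 ↦ -2·3·81·1 = -486
  -2*X*Y*Z ↦ -2·3·9·10 = -540
  2*Y**3 ↦ 2·1·729·1 = 1458
  Y**2*Z ↦ 1·1·81·10 = 810
  -Y*Z**2 ↦ -1·1·9·100 = -900
  -Z**3 ↦ -1·1·1·1000 = -1000
Sum: F(3, 9, 10) = (-27) + (-180) + (-486) + (-540) + (1458) + (810) + (-900) + (-1000) = -865.
Reducing mod 11: -865 ≡ 4 (mod 11).
Since F(a, b, c) ≡ 4 ≠ 0 (mod 11), P does NOT lie on the curve.


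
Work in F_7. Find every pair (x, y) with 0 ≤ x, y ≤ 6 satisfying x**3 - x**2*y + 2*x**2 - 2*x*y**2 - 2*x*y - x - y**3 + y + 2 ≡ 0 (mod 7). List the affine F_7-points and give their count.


Affine F_7-points: {(2, 4), (3, 5), (5, 2), (6, 1)}; count = 4.

For each of the 49 pairs (x, y) ∈ F_7², evaluate f(x, y) mod 7. Record the zeros.
  x = 0: [0↦2, 1↦2, 2↦3, 3↦6, 4↦5, 5↦1, 6↦2]  zeros at y ∈ ∅
  x = 1: [0↦4, 1↦6, 2↦5, 3↦2, 4↦5, 5↦1, 6↦5]  zeros at y ∈ ∅
  x = 2: [0↦2, 1↦4, 2↦6, 3↦2, 4↦0, 5↦1, 6↦6]  zeros at y ∈ {4}
  x = 3: [0↦2, 1↦2, 2↦5, 3↦5, 4↦3, 5↦0, 6↦4]  zeros at y ∈ {5}
  x = 4: [0↦3, 1↦6, 2↦1, 3↦3, 4↦6, 5↦4, 6↦5]  zeros at y ∈ ∅
  x = 5: [0↦4, 1↦1, 2↦0, 3↦2, 4↦1, 5↦5, 6↦1]  zeros at y ∈ {2}
  x = 6: [0↦4, 1↦0, 2↦1, 3↦1, 4↦1, 5↦2, 6↦5]  zeros at y ∈ {1}
Collecting zeros: affine points = {(2, 4), (3, 5), (5, 2), (6, 1)}.
Total count |C(F_7)_aff| = 4.


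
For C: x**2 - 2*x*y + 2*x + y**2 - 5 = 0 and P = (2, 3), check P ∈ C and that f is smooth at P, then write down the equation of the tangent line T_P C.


Tangent line at P: 2*y - 6 = 0.

Step 1: f(2, 3) = 0, so P lies on C.
Step 2: partial derivatives
  f_x(x, y) = 2*x - 2*y + 2, f_y(x, y) = -2*x + 2*y.
  f_x(P) = 0, f_y(P) = 2 (gradient nonzero, so P is smooth).
Step 3: tangent line at P: 0·(x − 2) + 2·(y − 3) = 0.
Expanding: 2*y - 6 = 0.


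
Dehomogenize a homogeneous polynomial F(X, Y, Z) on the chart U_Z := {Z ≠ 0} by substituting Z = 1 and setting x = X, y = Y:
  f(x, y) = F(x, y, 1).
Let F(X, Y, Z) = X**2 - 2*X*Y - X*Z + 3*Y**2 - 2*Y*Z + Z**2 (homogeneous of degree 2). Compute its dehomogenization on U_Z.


f(x, y) = x**2 - 2*x*y - x + 3*y**2 - 2*y + 1

On U_Z we set Z = 1. Each monomial c·X^i·Y^j·Z^k in F becomes c·x^i·y^j·1^k = c·x^i·y^j.
Substituting Z = 1: F(X, Y, 1) = x**2 - 2*x*y - x + 3*y**2 - 2*y + 1.
Note: deg(f) ≤ deg(F) = 2; strict inequality happens when F is divisible by Z (lost terms).


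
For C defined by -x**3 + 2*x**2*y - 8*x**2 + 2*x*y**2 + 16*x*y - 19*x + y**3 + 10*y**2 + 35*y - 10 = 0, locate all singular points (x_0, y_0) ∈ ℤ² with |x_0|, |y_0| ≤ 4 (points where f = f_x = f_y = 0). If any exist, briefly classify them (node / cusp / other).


Singular points: {(-3, -1)}; classification: node.

Compute partial derivatives:
  f_x = -3*x**2 + 4*x*y - 16*x + 2*y**2 + 16*y - 19.
  f_y = 2*x**2 + 4*x*y + 16*x + 3*y**2 + 20*y + 35.
Scan x_0 ∈ {−4, ..., 4}. For each x_0, f_y(x_0, y) is a polynomial in y; find its integer roots y ∈ {−4, ..., 4}, then test f_x and f at those candidates.
  x = -4: f_y(-4, y) = 3*y**2 + 4*y + 3; no integer root y with |y| ≤ 4.
  x = -3: f_y(-3, y) = 3*y**2 + 8*y + 5; vanishes at y ∈ {-1}. (-3, -1): f_x = 0, f = 0 — SINGULAR.
  x = -2: f_y(-2, y) = 3*y**2 + 12*y + 11; no integer root y with |y| ≤ 4.
  x = -1: f_y(-1, y) = 3*y**2 + 16*y + 21; vanishes at y ∈ {-3}. (-1, -3): f_x = -24 ≠ 0.
  x = 0: f_y(0, y) = 3*y**2 + 20*y + 35; no integer root y with |y| ≤ 4.
  x = 1: f_y(1, y) = 3*y**2 + 24*y + 53; no integer root y with |y| ≤ 4.
  x = 2: f_y(2, y) = 3*y**2 + 28*y + 75; no integer root y with |y| ≤ 4.
  x = 3: f_y(3, y) = 3*y**2 + 32*y + 101; no integer root y with |y| ≤ 4.
  x = 4: f_y(4, y) = 3*y**2 + 36*y + 131; no integer root y with |y| ≤ 4.
Only singular point on the grid: (-3, -1).
Classify: substitute x = -3 + u, y = -1 + v and expand: f = -u**3 + 2*u**2*v - u**2 + 2*u*v**2 + v**3 + v**2.
No constant or linear terms (consistent with a singular point). Quadratic part: -u**2 + v**2. Cubic part: -u**3 + 2*u**2*v + 2*u*v**2 + v**3.
The quadratic part v**2 - u**2 = (v − u)(v + u) splits into two distinct linear factors, so there are two distinct tangent lines y − -1 = ±(x − -3) — this is a node (ordinary double point).
Classification: node.
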